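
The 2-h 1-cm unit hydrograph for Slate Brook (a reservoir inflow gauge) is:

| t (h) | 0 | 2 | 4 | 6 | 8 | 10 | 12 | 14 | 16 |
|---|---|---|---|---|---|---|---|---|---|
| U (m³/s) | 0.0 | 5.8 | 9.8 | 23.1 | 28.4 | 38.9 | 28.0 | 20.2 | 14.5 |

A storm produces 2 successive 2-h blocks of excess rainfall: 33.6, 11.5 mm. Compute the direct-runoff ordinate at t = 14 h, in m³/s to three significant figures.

Q ≈ 100 m³/s

By discrete convolution, Q_j = Σ (P_i / 10 mm) · U_{j−i}.
At t = 14 h (j=7): Q = (33.6/10)·20.2 + (11.5/10)·28.0 = 100 m³/s.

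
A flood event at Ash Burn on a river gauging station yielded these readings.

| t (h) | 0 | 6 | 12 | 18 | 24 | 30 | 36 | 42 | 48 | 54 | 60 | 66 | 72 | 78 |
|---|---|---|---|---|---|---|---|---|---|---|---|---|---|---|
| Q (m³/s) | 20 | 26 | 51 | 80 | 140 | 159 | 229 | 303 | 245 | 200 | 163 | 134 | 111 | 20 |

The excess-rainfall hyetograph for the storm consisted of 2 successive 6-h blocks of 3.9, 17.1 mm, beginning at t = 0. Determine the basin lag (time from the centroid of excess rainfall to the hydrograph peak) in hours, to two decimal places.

Centroid of excess rainfall: t_c = Σ P_i·t̄_i / ΣP_i = 7.8857 h (block centres at 3, 9 h).
Hydrograph peak occurs at t = 42 h, so basin lag t_L = 42 − 7.8857 = 34.11 h.

t_L ≈ 34.11 h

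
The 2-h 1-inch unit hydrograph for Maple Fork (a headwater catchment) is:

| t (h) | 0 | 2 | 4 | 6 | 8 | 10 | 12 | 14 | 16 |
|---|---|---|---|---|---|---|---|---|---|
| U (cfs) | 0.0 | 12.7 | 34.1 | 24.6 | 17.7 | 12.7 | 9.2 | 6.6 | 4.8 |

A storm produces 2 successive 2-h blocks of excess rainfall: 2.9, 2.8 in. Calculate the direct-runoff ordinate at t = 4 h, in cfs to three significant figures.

By discrete convolution, Q_j = Σ (P_i / 1 in) · U_{j−i}.
At t = 4 h (j=2): Q = (2.9/1)·34.1 + (2.8/1)·12.7 = 134 cfs.

Q ≈ 134 cfs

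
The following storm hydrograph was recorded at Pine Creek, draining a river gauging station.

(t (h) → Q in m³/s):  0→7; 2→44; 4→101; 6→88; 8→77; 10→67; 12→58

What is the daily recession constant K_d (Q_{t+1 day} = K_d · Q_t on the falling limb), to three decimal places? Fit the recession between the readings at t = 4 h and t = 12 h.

K_d ≈ 0.189

Between t = 4 h and t = 12 h the flow falls from 101 to 58 m³/s over 4×2 h = 8 h.
Per-interval ratio K = (58/101)^(1/4) = 0.8705; K_d = K^(24/2) = 0.189.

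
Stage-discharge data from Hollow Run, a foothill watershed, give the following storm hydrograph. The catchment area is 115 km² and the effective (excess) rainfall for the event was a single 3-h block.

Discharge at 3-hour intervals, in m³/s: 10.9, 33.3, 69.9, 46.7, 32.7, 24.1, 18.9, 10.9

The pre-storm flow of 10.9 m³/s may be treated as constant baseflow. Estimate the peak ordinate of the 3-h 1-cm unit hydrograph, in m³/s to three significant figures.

U_p ≈ 39.2 m³/s

Direct runoff: 0.0, 22.4, 59.0, 35.8, 21.8, 13.2, 8.0, 0.0 m³/s; ΣQ_DR = 160.2 m³/s, peak = 59.0 m³/s.
Runoff depth d = ΣQ_DR·Δt / A = 160.2 × 10800 / (115 km²) = 15.04 mm.
The 1-cm UH is the DRH scaled by (10 mm)/d, so U_p = 59.0 × 10/15.04 = 39.2 m³/s.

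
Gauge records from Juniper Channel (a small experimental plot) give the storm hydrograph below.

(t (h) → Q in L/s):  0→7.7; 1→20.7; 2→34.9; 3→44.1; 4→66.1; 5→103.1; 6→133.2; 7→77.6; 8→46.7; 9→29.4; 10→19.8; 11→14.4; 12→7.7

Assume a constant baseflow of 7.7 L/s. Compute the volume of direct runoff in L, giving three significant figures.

Direct-runoff ordinates (Q − Q_b): 0.0, 13.0, 27.2, 36.4, 58.4, 95.4, 125.5, 69.9, 39.0, 21.7, 12.1, 6.7, 0.0 L/s.
ΣQ_DR = 505.3 L/s.
With Δt = 1 h = 3600 s, V = ΣQ_DR · Δt = 505.3 × 3600 = 1.82 × 10^6 L.

V ≈ 1.82 × 10^6 L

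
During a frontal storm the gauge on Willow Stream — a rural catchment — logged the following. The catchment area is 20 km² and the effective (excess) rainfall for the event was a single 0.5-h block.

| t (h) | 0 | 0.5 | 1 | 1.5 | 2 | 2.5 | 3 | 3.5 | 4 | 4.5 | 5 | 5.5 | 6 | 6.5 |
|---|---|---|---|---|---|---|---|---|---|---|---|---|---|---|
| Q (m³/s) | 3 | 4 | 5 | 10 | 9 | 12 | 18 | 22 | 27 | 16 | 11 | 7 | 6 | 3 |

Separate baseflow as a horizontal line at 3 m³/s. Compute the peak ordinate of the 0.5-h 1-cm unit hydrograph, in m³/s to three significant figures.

Direct runoff: 0.0, 1.0, 2.0, 7.0, 6.0, 9.0, 15.0, 19.0, 24.0, 13.0, 8.0, 4.0, 3.0, 0.0 m³/s; ΣQ_DR = 111.0 m³/s, peak = 24.0 m³/s.
Runoff depth d = ΣQ_DR·Δt / A = 111.0 × 1800 / (20 km²) = 9.990 mm.
The 1-cm UH is the DRH scaled by (10 mm)/d, so U_p = 24.0 × 10/9.990 = 24.0 m³/s.

U_p ≈ 24.0 m³/s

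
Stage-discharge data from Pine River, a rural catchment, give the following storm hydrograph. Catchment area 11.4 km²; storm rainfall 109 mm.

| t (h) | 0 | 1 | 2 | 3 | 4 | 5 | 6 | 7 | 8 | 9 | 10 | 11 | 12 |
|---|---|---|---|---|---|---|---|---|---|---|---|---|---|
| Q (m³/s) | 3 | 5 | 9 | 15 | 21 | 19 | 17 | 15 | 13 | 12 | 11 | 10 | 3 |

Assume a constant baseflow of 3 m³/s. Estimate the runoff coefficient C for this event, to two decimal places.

C ≈ 0.33

ΣQ_DR = 114.0 m³/s; V = ΣQ_DR·Δt = 4.104 × 10^5 m³.
Runoff depth d = V / A = 36.00 mm.
C = d / P = 36.00 / 109 = 0.33.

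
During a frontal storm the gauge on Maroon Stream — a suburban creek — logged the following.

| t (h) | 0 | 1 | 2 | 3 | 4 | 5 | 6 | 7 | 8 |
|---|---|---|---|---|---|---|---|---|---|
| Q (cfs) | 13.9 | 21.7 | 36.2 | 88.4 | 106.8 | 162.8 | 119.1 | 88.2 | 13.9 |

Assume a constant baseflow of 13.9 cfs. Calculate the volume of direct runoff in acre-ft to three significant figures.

V ≈ 43.5 acre-ft

Direct-runoff ordinates (Q − Q_b): 0.0, 7.8, 22.3, 74.5, 92.9, 148.9, 105.2, 74.3, 0.0 cfs.
ΣQ_DR = 525.9 cfs.
With Δt = 1 h = 3600 s, V = ΣQ_DR · Δt = 525.9 × 3600 = 1.89 × 10^6 ft³ = 43.5 acre-ft.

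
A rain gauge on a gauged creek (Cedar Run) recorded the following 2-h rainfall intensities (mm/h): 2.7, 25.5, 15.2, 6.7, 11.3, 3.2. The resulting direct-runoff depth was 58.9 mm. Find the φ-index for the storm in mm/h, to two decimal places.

φ ≈ 7.52 mm/h

Only the 3 blocks with intensity above φ contribute runoff: 25.5, 15.2, 11.3 mm/h.
Σ(I−φ)·Δt = d  ⇒  (25.5+15.2+11.3 − 3φ)·2 = 58.9
φ = (52.00 − 58.9/2) / 3 = 7.52 mm/h.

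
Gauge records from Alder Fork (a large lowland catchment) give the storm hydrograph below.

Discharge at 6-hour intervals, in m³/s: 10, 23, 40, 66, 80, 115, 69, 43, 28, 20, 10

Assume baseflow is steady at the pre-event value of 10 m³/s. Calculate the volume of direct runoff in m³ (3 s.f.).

V ≈ 8.51 × 10^6 m³

Direct-runoff ordinates (Q − Q_b): 0.0, 13.0, 30.0, 56.0, 70.0, 105.0, 59.0, 33.0, 18.0, 10.0, 0.0 m³/s.
ΣQ_DR = 394.0 m³/s.
With Δt = 6 h = 21600 s, V = ΣQ_DR · Δt = 394.0 × 21600 = 8.51 × 10^6 m³.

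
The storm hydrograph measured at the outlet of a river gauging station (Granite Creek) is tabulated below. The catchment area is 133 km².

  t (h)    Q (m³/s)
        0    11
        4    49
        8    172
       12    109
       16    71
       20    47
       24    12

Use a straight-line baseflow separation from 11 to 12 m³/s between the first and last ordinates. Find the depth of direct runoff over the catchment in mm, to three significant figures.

d ≈ 42.3 mm

Direct runoff: 0.00, 37.83, 160.67, 97.50, 59.33, 35.17, 0.00 m³/s; ΣQ_DR = 390.5 m³/s.
V = ΣQ_DR · Δt = 390.5 × 14400 s = 5.623 × 10^6 m³.
Over A = 133 km², depth = V / A = 42.3 mm.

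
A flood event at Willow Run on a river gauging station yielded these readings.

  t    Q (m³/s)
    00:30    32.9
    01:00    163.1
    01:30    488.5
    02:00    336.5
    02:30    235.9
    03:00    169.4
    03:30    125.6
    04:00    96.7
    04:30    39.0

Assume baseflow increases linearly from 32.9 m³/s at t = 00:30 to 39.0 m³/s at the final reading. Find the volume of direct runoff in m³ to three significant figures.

V ≈ 2.46 × 10^6 m³

Direct-runoff ordinates (Q − Q_b): 0.00, 129.44, 454.07, 301.31, 199.95, 132.69, 88.12, 58.46, 0.00 m³/s.
ΣQ_DR = 1364 m³/s.
With Δt = 0.5 h = 1800 s, V = ΣQ_DR · Δt = 1364 × 1800 = 2.46 × 10^6 m³.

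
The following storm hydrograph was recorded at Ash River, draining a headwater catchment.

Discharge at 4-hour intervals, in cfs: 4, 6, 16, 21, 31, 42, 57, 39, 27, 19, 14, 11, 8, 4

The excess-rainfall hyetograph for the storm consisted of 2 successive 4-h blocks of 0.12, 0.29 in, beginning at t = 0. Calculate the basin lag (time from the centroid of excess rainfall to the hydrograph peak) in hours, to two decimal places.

Centroid of excess rainfall: t_c = Σ P_i·t̄_i / ΣP_i = 4.8293 h (block centres at 2, 6 h).
Hydrograph peak occurs at t = 24 h, so basin lag t_L = 24 − 4.8293 = 19.17 h.

t_L ≈ 19.17 h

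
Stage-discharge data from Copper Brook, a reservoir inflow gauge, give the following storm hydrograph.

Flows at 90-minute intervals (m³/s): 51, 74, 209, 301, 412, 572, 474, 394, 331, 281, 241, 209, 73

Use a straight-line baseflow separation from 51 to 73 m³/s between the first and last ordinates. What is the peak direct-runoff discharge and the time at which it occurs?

Subtracting baseflow gives direct-runoff ordinates: 0.00, 21.17, 154.33, 244.50, 353.67, 511.83, 412.00, 330.17, 265.33, 213.50, 171.67, 137.83, 0.00 m³/s.
The maximum is 511.83 m³/s, occurring at the reading for t = 7.5 h.

Q_p = 511.83 m³/s at t = 7.5 h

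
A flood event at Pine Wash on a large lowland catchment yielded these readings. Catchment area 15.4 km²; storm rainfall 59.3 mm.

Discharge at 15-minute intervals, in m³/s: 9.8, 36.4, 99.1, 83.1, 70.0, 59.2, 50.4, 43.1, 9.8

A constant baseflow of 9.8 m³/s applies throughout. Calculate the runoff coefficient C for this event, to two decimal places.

C ≈ 0.37

ΣQ_DR = 372.7 m³/s; V = ΣQ_DR·Δt = 3.354 × 10^5 m³.
Runoff depth d = V / A = 21.78 mm.
C = d / P = 21.78 / 59.3 = 0.37.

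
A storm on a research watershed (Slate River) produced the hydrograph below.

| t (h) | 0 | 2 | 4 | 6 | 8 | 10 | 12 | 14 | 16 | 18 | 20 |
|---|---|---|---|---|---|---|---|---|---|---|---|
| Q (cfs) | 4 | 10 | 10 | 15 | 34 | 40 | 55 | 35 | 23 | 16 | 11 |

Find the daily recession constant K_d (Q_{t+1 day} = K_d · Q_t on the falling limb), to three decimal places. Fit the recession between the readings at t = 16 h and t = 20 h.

K_d ≈ 0.012

Between t = 16 h and t = 20 h the flow falls from 23 to 11 cfs over 2×2 h = 4 h.
Per-interval ratio K = (11/23)^(1/2) = 0.6916; K_d = K^(24/2) = 0.012.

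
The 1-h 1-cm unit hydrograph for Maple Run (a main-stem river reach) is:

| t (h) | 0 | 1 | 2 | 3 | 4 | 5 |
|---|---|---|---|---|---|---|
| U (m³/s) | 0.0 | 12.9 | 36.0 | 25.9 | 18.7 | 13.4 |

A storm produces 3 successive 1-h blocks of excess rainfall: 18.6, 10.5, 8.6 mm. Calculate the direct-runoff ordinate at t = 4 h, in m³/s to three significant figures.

By discrete convolution, Q_j = Σ (P_i / 10 mm) · U_{j−i}.
At t = 4 h (j=4): Q = (18.6/10)·18.7 + (10.5/10)·25.9 + (8.6/10)·36.0 = 92.9 m³/s.

Q ≈ 92.9 m³/s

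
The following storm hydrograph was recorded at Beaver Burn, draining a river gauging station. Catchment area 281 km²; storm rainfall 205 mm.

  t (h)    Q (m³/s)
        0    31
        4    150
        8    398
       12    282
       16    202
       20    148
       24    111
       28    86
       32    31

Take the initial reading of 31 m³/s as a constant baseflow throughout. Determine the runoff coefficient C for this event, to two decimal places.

ΣQ_DR = 1160 m³/s; V = ΣQ_DR·Δt = 1.670 × 10^7 m³.
Runoff depth d = V / A = 59.44 mm.
C = d / P = 59.44 / 205 = 0.29.

C ≈ 0.29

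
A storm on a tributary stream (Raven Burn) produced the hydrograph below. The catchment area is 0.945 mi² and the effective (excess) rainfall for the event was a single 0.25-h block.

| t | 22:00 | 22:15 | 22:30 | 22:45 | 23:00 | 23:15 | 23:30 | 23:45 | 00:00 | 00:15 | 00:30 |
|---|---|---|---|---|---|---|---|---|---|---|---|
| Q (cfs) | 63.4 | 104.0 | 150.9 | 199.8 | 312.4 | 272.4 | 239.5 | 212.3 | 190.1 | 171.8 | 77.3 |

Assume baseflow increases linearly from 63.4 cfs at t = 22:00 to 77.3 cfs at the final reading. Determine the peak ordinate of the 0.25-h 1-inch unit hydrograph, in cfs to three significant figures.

Direct runoff: 0.00, 39.21, 84.72, 132.23, 243.44, 202.05, 167.76, 139.17, 115.58, 95.89, 0.00 cfs; ΣQ_DR = 1220 cfs, peak = 243.44 cfs.
Runoff depth d = ΣQ_DR·Δt / A = 1220 × 900 / (0.945 mi²) = 0.5002 in.
The 1-inch UH is the DRH scaled by (1 in)/d, so U_p = 243.44 × 1/0.5002 = 487 cfs.

U_p ≈ 487 cfs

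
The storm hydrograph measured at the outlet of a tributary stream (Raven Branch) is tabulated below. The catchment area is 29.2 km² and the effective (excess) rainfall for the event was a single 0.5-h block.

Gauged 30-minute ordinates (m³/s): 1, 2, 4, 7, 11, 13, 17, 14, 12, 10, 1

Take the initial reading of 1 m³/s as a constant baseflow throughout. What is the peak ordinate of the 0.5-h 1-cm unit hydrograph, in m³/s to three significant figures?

U_p ≈ 32.0 m³/s

Direct runoff: 0.0, 1.0, 3.0, 6.0, 10.0, 12.0, 16.0, 13.0, 11.0, 9.0, 0.0 m³/s; ΣQ_DR = 81.00 m³/s, peak = 16.0 m³/s.
Runoff depth d = ΣQ_DR·Δt / A = 81.00 × 1800 / (29.2 km²) = 4.993 mm.
The 1-cm UH is the DRH scaled by (10 mm)/d, so U_p = 16.0 × 10/4.993 = 32.0 m³/s.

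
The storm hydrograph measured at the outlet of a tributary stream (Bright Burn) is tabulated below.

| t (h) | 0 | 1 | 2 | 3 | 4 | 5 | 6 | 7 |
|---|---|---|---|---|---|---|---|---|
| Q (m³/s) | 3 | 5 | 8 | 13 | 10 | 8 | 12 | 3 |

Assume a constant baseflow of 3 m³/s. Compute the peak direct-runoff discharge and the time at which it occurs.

Q_p = 10.0 m³/s at t = 3 h

Subtracting baseflow gives direct-runoff ordinates: 0.0, 2.0, 5.0, 10.0, 7.0, 5.0, 9.0, 0.0 m³/s.
The maximum is 10.0 m³/s, occurring at the reading for t = 3 h.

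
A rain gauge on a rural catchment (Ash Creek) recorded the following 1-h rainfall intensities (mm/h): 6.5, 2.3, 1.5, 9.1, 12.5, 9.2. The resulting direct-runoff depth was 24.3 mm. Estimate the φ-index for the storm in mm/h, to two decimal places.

φ ≈ 3.25 mm/h

Only the 4 blocks with intensity above φ contribute runoff: 6.5, 9.1, 12.5, 9.2 mm/h.
Σ(I−φ)·Δt = d  ⇒  (6.5+9.1+12.5+9.2 − 4φ)·1 = 24.3
φ = (37.30 − 24.3/1) / 4 = 3.25 mm/h.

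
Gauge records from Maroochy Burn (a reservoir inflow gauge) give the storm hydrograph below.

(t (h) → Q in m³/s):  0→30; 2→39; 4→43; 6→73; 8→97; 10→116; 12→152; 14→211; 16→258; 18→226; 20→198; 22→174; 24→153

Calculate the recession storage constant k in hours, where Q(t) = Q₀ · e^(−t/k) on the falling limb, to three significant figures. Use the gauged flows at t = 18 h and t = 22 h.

k ≈ 15.3 h

On the falling limb, Q drops from 226 to 174 m³/s between t = 18 h and t = 22 h (Δt = 4 h).
k = −Δt / ln(Q₂/Q₁) = −4 / ln(174/226) = 15.3 h.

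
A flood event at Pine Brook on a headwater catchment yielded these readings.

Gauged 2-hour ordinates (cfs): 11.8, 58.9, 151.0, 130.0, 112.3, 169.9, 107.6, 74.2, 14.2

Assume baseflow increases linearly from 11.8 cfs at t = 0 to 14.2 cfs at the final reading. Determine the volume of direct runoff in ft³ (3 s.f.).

V ≈ 5.13 × 10^6 ft³

Direct-runoff ordinates (Q − Q_b): 0.00, 46.80, 138.60, 117.30, 99.30, 156.60, 94.00, 60.30, 0.00 cfs.
ΣQ_DR = 712.9 cfs.
With Δt = 2 h = 7200 s, V = ΣQ_DR · Δt = 712.9 × 7200 = 5.13 × 10^6 ft³.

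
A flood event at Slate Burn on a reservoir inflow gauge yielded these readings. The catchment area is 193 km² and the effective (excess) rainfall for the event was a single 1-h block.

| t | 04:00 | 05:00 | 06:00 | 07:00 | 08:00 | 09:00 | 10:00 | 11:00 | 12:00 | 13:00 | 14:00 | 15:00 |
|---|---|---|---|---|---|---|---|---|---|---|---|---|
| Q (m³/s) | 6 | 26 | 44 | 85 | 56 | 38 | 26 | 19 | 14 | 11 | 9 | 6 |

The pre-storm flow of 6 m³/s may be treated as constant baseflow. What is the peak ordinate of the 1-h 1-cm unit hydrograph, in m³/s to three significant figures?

U_p ≈ 158 m³/s

Direct runoff: 0.0, 20.0, 38.0, 79.0, 50.0, 32.0, 20.0, 13.0, 8.0, 5.0, 3.0, 0.0 m³/s; ΣQ_DR = 268.0 m³/s, peak = 79.0 m³/s.
Runoff depth d = ΣQ_DR·Δt / A = 268.0 × 3600 / (193 km²) = 4.999 mm.
The 1-cm UH is the DRH scaled by (10 mm)/d, so U_p = 79.0 × 10/4.999 = 158 m³/s.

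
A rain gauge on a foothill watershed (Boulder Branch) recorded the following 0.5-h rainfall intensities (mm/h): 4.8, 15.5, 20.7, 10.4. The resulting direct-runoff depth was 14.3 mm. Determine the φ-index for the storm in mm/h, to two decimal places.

Only the 3 blocks with intensity above φ contribute runoff: 15.5, 20.7, 10.4 mm/h.
Σ(I−φ)·Δt = d  ⇒  (15.5+20.7+10.4 − 3φ)·0.5 = 14.3
φ = (46.60 − 14.3/0.5) / 3 = 6.00 mm/h.

φ ≈ 6.00 mm/h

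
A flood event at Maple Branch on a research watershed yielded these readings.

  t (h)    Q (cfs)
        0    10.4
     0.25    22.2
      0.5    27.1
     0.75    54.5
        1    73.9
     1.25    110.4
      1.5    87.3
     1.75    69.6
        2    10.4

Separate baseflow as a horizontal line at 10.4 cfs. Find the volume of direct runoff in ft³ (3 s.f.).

V ≈ 3.35 × 10^5 ft³

Direct-runoff ordinates (Q − Q_b): 0.0, 11.8, 16.7, 44.1, 63.5, 100.0, 76.9, 59.2, 0.0 cfs.
ΣQ_DR = 372.2 cfs.
With Δt = 0.25 h = 900 s, V = ΣQ_DR · Δt = 372.2 × 900 = 3.35 × 10^5 ft³.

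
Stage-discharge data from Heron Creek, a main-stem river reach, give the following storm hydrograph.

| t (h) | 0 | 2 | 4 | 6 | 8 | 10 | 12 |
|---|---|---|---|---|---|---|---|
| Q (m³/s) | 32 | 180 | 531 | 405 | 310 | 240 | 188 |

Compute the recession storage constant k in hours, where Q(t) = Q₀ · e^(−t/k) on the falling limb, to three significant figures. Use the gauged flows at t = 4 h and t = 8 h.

On the falling limb, Q drops from 531 to 310 m³/s between t = 4 h and t = 8 h (Δt = 4 h).
k = −Δt / ln(Q₂/Q₁) = −4 / ln(310/531) = 7.43 h.

k ≈ 7.43 h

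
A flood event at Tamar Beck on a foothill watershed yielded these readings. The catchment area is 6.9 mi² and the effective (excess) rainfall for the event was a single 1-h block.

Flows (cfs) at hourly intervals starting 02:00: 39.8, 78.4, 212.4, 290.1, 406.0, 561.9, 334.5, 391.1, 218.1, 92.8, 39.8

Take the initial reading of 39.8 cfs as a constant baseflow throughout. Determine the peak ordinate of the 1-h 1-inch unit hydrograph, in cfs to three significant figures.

U_p ≈ 1040 cfs

Direct runoff: 0.0, 38.6, 172.6, 250.3, 366.2, 522.1, 294.7, 351.3, 178.3, 53.0, 0.0 cfs; ΣQ_DR = 2227 cfs, peak = 522.1 cfs.
Runoff depth d = ΣQ_DR·Δt / A = 2227 × 3600 / (6.9 mi²) = 0.5002 in.
The 1-inch UH is the DRH scaled by (1 in)/d, so U_p = 522.1 × 1/0.5002 = 1040 cfs.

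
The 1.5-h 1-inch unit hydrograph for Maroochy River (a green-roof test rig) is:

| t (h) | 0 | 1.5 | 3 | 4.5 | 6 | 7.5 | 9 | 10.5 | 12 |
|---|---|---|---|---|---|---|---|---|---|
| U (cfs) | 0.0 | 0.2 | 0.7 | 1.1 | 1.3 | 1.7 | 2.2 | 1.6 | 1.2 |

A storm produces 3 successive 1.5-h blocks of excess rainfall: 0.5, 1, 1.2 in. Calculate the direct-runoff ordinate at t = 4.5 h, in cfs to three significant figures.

By discrete convolution, Q_j = Σ (P_i / 1 in) · U_{j−i}.
At t = 4.5 h (j=3): Q = (0.5/1)·1.1 + (1/1)·0.7 + (1.2/1)·0.2 = 1.49 cfs.

Q ≈ 1.49 cfs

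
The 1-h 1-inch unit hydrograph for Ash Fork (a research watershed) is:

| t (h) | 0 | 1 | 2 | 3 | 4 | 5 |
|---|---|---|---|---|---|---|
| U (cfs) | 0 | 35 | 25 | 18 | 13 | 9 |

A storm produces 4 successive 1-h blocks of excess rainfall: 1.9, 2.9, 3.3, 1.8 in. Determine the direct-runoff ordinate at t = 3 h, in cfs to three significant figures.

Q ≈ 222 cfs

By discrete convolution, Q_j = Σ (P_i / 1 in) · U_{j−i}.
At t = 3 h (j=3): Q = (1.9/1)·18 + (2.9/1)·25 + (3.3/1)·35 + (1.8/1)·0 = 222 cfs.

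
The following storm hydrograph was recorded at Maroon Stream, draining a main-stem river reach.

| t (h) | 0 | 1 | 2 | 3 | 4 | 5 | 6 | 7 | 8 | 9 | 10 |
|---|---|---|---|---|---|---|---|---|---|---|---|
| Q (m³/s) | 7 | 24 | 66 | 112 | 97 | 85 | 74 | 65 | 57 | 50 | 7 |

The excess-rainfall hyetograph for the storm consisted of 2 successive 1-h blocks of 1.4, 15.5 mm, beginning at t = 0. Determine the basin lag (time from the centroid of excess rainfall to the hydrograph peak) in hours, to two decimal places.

t_L ≈ 1.58 h

Centroid of excess rainfall: t_c = Σ P_i·t̄_i / ΣP_i = 1.4172 h (block centres at 0.5, 1.5 h).
Hydrograph peak occurs at t = 3 h, so basin lag t_L = 3 − 1.4172 = 1.58 h.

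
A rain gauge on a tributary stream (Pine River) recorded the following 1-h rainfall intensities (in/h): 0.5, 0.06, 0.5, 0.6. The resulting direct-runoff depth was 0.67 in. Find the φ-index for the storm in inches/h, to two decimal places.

Only the 3 blocks with intensity above φ contribute runoff: 0.5, 0.5, 0.6 in/h.
Σ(I−φ)·Δt = d  ⇒  (0.5+0.5+0.6 − 3φ)·1 = 0.67
φ = (1.600 − 0.67/1) / 3 = 0.31 in/h.

φ ≈ 0.31 in/h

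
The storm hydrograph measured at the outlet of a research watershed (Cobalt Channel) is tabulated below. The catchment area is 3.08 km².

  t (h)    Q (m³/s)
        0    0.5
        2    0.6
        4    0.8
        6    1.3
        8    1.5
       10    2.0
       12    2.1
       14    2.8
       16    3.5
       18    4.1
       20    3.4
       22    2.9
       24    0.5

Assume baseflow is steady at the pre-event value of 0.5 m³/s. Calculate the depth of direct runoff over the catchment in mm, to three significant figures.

d ≈ 45.6 mm

Direct runoff: 0.0, 0.1, 0.3, 0.8, 1.0, 1.5, 1.6, 2.3, 3.0, 3.6, 2.9, 2.4, 0.0 m³/s; ΣQ_DR = 19.50 m³/s.
V = ΣQ_DR · Δt = 19.50 × 7200 s = 1.404 × 10^5 m³.
Over A = 3.08 km², depth = V / A = 45.6 mm.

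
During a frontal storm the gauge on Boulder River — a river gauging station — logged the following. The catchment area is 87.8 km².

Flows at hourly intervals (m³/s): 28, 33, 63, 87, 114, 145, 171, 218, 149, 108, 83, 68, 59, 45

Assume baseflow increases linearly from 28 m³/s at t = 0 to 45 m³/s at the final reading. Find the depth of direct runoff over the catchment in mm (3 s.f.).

Direct runoff: 0.00, 3.69, 32.38, 55.08, 80.77, 110.46, 135.15, 180.85, 110.54, 68.23, 41.92, 25.62, 15.31, 0.00 m³/s; ΣQ_DR = 860.0 m³/s.
V = ΣQ_DR · Δt = 860.0 × 3600 s = 3.096 × 10^6 m³.
Over A = 87.8 km², depth = V / A = 35.3 mm.

d ≈ 35.3 mm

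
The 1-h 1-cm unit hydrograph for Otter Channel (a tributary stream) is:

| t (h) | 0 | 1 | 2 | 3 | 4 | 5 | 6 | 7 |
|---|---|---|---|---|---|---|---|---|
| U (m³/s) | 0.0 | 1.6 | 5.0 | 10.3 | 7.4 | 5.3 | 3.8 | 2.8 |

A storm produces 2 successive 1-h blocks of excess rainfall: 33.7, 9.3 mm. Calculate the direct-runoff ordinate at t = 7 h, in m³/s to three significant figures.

By discrete convolution, Q_j = Σ (P_i / 10 mm) · U_{j−i}.
At t = 7 h (j=7): Q = (33.7/10)·2.8 + (9.3/10)·3.8 = 13.0 m³/s.

Q ≈ 13.0 m³/s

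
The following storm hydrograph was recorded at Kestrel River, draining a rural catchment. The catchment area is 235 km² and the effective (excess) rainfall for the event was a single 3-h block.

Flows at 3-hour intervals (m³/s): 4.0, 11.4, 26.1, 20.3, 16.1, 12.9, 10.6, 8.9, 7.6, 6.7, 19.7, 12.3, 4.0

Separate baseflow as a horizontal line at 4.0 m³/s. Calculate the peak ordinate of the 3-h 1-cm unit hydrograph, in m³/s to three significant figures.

U_p ≈ 44.3 m³/s

Direct runoff: 0.0, 7.4, 22.1, 16.3, 12.1, 8.9, 6.6, 4.9, 3.6, 2.7, 15.7, 8.3, 0.0 m³/s; ΣQ_DR = 108.6 m³/s, peak = 22.1 m³/s.
Runoff depth d = ΣQ_DR·Δt / A = 108.6 × 10800 / (235 km²) = 4.991 mm.
The 1-cm UH is the DRH scaled by (10 mm)/d, so U_p = 22.1 × 10/4.991 = 44.3 m³/s.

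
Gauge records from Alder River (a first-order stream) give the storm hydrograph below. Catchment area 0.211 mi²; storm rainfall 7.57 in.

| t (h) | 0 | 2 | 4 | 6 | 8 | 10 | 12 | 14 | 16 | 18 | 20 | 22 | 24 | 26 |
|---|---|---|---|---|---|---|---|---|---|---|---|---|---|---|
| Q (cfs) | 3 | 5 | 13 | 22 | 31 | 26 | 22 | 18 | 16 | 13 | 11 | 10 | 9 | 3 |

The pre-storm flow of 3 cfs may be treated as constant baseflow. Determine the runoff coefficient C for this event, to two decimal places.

ΣQ_DR = 160.0 cfs; V = ΣQ_DR·Δt = 1.152 × 10^6 ft³.
Runoff depth d = V / A = 2.350 in.
C = d / P = 2.350 / 7.57 = 0.31.

C ≈ 0.31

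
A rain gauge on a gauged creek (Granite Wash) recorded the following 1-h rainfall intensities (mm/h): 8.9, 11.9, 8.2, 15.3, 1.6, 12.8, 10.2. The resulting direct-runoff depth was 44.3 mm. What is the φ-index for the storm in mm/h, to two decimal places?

Only the 6 blocks with intensity above φ contribute runoff: 8.9, 11.9, 8.2, 15.3, 12.8, 10.2 mm/h.
Σ(I−φ)·Δt = d  ⇒  (8.9+11.9+8.2+15.3+12.8+10.2 − 6φ)·1 = 44.3
φ = (67.30 − 44.3/1) / 6 = 3.83 mm/h.

φ ≈ 3.83 mm/h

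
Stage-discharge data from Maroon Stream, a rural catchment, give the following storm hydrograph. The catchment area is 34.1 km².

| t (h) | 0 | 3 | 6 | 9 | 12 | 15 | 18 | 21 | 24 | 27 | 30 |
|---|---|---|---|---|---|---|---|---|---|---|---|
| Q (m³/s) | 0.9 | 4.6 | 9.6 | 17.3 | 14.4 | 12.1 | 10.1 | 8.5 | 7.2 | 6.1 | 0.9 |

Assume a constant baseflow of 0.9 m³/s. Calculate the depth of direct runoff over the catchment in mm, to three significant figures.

d ≈ 25.9 mm

Direct runoff: 0.0, 3.7, 8.7, 16.4, 13.5, 11.2, 9.2, 7.6, 6.3, 5.2, 0.0 m³/s; ΣQ_DR = 81.80 m³/s.
V = ΣQ_DR · Δt = 81.80 × 10800 s = 8.834 × 10^5 m³.
Over A = 34.1 km², depth = V / A = 25.9 mm.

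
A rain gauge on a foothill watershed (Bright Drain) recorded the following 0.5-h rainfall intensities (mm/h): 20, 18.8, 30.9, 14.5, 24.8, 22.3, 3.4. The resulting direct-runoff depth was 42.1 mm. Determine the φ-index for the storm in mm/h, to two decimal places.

Only the 6 blocks with intensity above φ contribute runoff: 20, 18.8, 30.9, 14.5, 24.8, 22.3 mm/h.
Σ(I−φ)·Δt = d  ⇒  (20+18.8+30.9+14.5+24.8+22.3 − 6φ)·0.5 = 42.1
φ = (131.3 − 42.1/0.5) / 6 = 7.85 mm/h.

φ ≈ 7.85 mm/h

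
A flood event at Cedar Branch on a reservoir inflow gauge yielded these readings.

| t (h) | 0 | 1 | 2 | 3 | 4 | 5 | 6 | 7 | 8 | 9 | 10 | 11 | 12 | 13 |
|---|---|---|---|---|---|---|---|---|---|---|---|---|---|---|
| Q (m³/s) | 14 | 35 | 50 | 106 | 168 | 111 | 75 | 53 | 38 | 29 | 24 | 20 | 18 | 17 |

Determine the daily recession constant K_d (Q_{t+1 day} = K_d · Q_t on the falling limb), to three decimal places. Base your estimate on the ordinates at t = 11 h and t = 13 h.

K_d ≈ 0.142

Between t = 11 h and t = 13 h the flow falls from 20 to 17 m³/s over 2×1 h = 2 h.
Per-interval ratio K = (17/20)^(1/2) = 0.9220; K_d = K^(24/1) = 0.142.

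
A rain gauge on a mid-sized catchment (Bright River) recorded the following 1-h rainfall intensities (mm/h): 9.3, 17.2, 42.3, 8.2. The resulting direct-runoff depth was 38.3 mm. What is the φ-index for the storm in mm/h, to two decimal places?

Only the 2 blocks with intensity above φ contribute runoff: 17.2, 42.3 mm/h.
Σ(I−φ)·Δt = d  ⇒  (17.2+42.3 − 2φ)·1 = 38.3
φ = (59.50 − 38.3/1) / 2 = 10.60 mm/h.

φ ≈ 10.60 mm/h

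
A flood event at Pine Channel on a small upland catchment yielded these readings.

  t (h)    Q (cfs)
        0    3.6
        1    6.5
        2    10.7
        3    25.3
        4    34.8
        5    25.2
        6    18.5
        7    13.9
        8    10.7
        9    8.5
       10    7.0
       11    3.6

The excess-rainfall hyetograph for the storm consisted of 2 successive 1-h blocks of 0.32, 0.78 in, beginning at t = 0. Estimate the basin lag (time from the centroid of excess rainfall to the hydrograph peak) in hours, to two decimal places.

Centroid of excess rainfall: t_c = Σ P_i·t̄_i / ΣP_i = 1.2091 h (block centres at 0.5, 1.5 h).
Hydrograph peak occurs at t = 4 h, so basin lag t_L = 4 − 1.2091 = 2.79 h.

t_L ≈ 2.79 h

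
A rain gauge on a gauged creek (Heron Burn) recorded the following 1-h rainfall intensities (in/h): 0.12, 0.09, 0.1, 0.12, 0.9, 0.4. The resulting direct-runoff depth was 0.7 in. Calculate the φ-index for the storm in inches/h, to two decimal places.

φ ≈ 0.30 in/h

Only the 2 blocks with intensity above φ contribute runoff: 0.9, 0.4 in/h.
Σ(I−φ)·Δt = d  ⇒  (0.9+0.4 − 2φ)·1 = 0.7
φ = (1.300 − 0.7/1) / 2 = 0.30 in/h.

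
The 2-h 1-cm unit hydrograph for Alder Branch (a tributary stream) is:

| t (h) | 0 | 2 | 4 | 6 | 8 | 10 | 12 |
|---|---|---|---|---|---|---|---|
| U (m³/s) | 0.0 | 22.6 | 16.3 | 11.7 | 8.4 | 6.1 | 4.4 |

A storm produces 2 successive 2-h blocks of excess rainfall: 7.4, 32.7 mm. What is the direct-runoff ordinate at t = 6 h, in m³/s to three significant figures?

Q ≈ 62.0 m³/s

By discrete convolution, Q_j = Σ (P_i / 10 mm) · U_{j−i}.
At t = 6 h (j=3): Q = (7.4/10)·11.7 + (32.7/10)·16.3 = 62.0 m³/s.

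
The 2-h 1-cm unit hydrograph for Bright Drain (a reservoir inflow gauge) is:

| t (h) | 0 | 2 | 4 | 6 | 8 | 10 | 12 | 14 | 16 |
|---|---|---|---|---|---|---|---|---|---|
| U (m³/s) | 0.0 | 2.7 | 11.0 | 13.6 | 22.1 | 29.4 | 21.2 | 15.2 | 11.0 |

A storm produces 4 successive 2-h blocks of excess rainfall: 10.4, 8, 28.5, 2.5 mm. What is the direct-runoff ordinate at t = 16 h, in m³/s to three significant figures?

Q ≈ 91.4 m³/s

By discrete convolution, Q_j = Σ (P_i / 10 mm) · U_{j−i}.
At t = 16 h (j=8): Q = (10.4/10)·11.0 + (8/10)·15.2 + (28.5/10)·21.2 + (2.5/10)·29.4 = 91.4 m³/s.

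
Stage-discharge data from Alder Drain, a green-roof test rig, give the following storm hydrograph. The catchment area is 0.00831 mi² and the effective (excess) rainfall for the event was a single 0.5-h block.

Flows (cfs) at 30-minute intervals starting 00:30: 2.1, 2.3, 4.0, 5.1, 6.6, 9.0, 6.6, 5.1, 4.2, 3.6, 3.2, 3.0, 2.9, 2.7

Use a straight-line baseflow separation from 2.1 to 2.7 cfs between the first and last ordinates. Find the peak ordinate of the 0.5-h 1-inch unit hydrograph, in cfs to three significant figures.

Direct runoff: 0.00, 0.15, 1.81, 2.86, 4.32, 6.67, 4.22, 2.68, 1.73, 1.08, 0.64, 0.39, 0.25, 0.00 cfs; ΣQ_DR = 26.80 cfs, peak = 6.67 cfs.
Runoff depth d = ΣQ_DR·Δt / A = 26.80 × 1800 / (0.00831 mi²) = 2.499 in.
The 1-inch UH is the DRH scaled by (1 in)/d, so U_p = 6.67 × 1/2.499 = 2.67 cfs.

U_p ≈ 2.67 cfs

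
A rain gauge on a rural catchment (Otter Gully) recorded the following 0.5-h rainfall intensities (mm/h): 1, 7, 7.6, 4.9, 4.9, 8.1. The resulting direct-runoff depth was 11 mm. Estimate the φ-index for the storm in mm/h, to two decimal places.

φ ≈ 2.10 mm/h

Only the 5 blocks with intensity above φ contribute runoff: 7, 7.6, 4.9, 4.9, 8.1 mm/h.
Σ(I−φ)·Δt = d  ⇒  (7+7.6+4.9+4.9+8.1 − 5φ)·0.5 = 11
φ = (32.50 − 11/0.5) / 5 = 2.10 mm/h.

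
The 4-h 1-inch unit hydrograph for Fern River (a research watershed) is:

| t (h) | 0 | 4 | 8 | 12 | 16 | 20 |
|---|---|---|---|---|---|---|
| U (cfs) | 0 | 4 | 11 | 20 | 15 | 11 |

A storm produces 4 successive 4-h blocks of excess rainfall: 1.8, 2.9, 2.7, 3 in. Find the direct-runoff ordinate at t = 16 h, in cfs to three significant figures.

Q ≈ 127 cfs

By discrete convolution, Q_j = Σ (P_i / 1 in) · U_{j−i}.
At t = 16 h (j=4): Q = (1.8/1)·15 + (2.9/1)·20 + (2.7/1)·11 + (3/1)·4 = 127 cfs.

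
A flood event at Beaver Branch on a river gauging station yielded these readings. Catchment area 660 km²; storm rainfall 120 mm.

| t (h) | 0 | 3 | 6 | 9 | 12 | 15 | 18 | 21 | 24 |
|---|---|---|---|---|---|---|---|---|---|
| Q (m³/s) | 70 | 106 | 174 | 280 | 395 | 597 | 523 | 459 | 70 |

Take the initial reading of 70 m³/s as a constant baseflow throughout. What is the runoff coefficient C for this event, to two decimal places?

C ≈ 0.28

ΣQ_DR = 2044 m³/s; V = ΣQ_DR·Δt = 2.208 × 10^7 m³.
Runoff depth d = V / A = 33.45 mm.
C = d / P = 33.45 / 120 = 0.28.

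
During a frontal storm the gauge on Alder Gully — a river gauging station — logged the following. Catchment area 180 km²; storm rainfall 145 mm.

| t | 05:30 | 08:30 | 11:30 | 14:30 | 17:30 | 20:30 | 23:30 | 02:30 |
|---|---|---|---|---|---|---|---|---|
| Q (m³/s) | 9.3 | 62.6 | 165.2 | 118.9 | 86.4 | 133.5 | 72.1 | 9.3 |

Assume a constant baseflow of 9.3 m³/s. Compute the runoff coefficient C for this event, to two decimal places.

ΣQ_DR = 582.9 m³/s; V = ΣQ_DR·Δt = 6.295 × 10^6 m³.
Runoff depth d = V / A = 34.97 mm.
C = d / P = 34.97 / 145 = 0.24.

C ≈ 0.24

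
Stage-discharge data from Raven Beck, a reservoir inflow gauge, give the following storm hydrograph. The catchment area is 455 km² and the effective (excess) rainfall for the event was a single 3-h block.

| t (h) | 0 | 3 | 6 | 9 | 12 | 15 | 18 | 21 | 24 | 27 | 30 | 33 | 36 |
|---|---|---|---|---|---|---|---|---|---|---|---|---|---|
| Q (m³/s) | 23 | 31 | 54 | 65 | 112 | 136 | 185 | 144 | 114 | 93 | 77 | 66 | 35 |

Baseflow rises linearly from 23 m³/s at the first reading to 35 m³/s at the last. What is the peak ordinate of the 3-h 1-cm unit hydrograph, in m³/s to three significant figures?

U_p ≈ 86.7 m³/s

Direct runoff: 0.00, 7.00, 29.00, 39.00, 85.00, 108.00, 156.00, 114.00, 83.00, 61.00, 44.00, 32.00, 0.00 m³/s; ΣQ_DR = 758.0 m³/s, peak = 156.00 m³/s.
Runoff depth d = ΣQ_DR·Δt / A = 758.0 × 10800 / (455 km²) = 17.99 mm.
The 1-cm UH is the DRH scaled by (10 mm)/d, so U_p = 156.00 × 10/17.99 = 86.7 m³/s.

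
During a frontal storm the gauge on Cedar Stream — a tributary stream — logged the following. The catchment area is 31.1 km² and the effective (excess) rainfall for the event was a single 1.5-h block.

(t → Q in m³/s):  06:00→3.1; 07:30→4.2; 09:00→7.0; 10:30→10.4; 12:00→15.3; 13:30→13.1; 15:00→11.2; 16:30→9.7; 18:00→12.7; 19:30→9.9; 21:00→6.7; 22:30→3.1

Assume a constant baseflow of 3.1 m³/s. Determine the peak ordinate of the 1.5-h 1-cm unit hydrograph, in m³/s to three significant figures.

Direct runoff: 0.0, 1.1, 3.9, 7.3, 12.2, 10.0, 8.1, 6.6, 9.6, 6.8, 3.6, 0.0 m³/s; ΣQ_DR = 69.20 m³/s, peak = 12.2 m³/s.
Runoff depth d = ΣQ_DR·Δt / A = 69.20 × 5400 / (31.1 km²) = 12.02 mm.
The 1-cm UH is the DRH scaled by (10 mm)/d, so U_p = 12.2 × 10/12.02 = 10.2 m³/s.

U_p ≈ 10.2 m³/s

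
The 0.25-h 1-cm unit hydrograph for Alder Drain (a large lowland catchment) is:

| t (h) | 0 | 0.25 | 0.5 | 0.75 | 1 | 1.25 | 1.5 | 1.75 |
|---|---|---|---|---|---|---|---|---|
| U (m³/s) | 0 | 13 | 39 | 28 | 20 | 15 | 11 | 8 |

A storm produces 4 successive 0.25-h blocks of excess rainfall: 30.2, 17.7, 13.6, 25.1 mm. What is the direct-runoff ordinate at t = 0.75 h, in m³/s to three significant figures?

By discrete convolution, Q_j = Σ (P_i / 10 mm) · U_{j−i}.
At t = 0.75 h (j=3): Q = (30.2/10)·28 + (17.7/10)·39 + (13.6/10)·13 + (25.1/10)·0 = 171 m³/s.

Q ≈ 171 m³/s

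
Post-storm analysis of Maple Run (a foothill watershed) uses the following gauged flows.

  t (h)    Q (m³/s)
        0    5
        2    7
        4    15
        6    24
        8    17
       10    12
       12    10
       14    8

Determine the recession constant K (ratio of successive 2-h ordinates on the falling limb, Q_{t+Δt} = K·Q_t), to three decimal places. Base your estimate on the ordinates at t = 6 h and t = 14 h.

K ≈ 0.760

Using the recession-limb readings at t = 6 h and t = 14 h: Q falls from 24 to 8 m³/s over 4 intervals.
K = (Q₂/Q₁)^(1/4) = (8/24)^(1/4) = 0.760.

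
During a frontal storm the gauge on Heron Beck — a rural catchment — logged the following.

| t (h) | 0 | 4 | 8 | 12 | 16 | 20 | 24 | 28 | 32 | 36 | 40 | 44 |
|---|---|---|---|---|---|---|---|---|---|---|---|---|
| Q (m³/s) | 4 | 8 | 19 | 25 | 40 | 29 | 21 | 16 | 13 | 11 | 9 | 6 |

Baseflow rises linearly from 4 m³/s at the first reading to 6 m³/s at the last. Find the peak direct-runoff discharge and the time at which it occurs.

Subtracting baseflow gives direct-runoff ordinates: 0.00, 3.82, 14.64, 20.45, 35.27, 24.09, 15.91, 10.73, 7.55, 5.36, 3.18, 0.00 m³/s.
The maximum is 35.27 m³/s, occurring at the reading for t = 16 h.

Q_p = 35.27 m³/s at t = 16 h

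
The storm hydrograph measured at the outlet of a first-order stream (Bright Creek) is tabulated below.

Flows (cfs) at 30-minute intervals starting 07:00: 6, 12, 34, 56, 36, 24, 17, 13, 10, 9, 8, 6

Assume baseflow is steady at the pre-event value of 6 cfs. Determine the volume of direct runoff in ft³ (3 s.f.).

V ≈ 2.86 × 10^5 ft³

Direct-runoff ordinates (Q − Q_b): 0.0, 6.0, 28.0, 50.0, 30.0, 18.0, 11.0, 7.0, 4.0, 3.0, 2.0, 0.0 cfs.
ΣQ_DR = 159.0 cfs.
With Δt = 0.5 h = 1800 s, V = ΣQ_DR · Δt = 159.0 × 1800 = 2.86 × 10^5 ft³.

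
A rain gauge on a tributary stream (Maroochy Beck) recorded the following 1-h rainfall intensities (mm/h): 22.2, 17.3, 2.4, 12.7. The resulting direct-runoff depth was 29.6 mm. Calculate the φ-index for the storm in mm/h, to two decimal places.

Only the 3 blocks with intensity above φ contribute runoff: 22.2, 17.3, 12.7 mm/h.
Σ(I−φ)·Δt = d  ⇒  (22.2+17.3+12.7 − 3φ)·1 = 29.6
φ = (52.20 − 29.6/1) / 3 = 7.53 mm/h.

φ ≈ 7.53 mm/h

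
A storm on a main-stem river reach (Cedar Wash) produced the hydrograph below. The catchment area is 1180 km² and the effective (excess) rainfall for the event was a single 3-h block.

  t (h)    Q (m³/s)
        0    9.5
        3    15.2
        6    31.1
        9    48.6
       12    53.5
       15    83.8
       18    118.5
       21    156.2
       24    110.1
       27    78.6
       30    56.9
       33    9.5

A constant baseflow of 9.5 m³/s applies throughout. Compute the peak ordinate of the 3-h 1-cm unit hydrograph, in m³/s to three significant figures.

Direct runoff: 0.0, 5.7, 21.6, 39.1, 44.0, 74.3, 109.0, 146.7, 100.6, 69.1, 47.4, 0.0 m³/s; ΣQ_DR = 657.5 m³/s, peak = 146.7 m³/s.
Runoff depth d = ΣQ_DR·Δt / A = 657.5 × 10800 / (1180 km²) = 6.018 mm.
The 1-cm UH is the DRH scaled by (10 mm)/d, so U_p = 146.7 × 10/6.018 = 244 m³/s.

U_p ≈ 244 m³/s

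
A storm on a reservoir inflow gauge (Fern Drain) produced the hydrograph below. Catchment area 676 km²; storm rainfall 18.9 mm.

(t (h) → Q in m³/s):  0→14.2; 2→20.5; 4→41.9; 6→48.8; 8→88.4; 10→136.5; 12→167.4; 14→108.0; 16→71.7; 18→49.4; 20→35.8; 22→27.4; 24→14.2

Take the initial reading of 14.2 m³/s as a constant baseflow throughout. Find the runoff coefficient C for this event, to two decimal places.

ΣQ_DR = 639.6 m³/s; V = ΣQ_DR·Δt = 4.605 × 10^6 m³.
Runoff depth d = V / A = 6.812 mm.
C = d / P = 6.812 / 18.9 = 0.36.

C ≈ 0.36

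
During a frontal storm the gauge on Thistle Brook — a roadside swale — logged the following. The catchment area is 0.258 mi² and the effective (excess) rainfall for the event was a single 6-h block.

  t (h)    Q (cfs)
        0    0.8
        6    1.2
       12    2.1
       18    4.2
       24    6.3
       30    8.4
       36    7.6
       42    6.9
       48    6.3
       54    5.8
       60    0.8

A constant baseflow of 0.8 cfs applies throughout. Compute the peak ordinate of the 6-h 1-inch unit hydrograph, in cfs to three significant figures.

U_p ≈ 5.07 cfs

Direct runoff: 0.0, 0.4, 1.3, 3.4, 5.5, 7.6, 6.8, 6.1, 5.5, 5.0, 0.0 cfs; ΣQ_DR = 41.60 cfs, peak = 7.6 cfs.
Runoff depth d = ΣQ_DR·Δt / A = 41.60 × 21600 / (0.258 mi²) = 1.499 in.
The 1-inch UH is the DRH scaled by (1 in)/d, so U_p = 7.6 × 1/1.499 = 5.07 cfs.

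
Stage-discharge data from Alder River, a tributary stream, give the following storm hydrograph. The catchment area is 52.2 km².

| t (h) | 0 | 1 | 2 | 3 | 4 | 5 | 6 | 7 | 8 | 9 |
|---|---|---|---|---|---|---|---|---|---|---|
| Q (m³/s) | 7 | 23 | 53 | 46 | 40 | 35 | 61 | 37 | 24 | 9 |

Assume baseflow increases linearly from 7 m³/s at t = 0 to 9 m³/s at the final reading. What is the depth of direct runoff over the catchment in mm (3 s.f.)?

d ≈ 17.6 mm

Direct runoff: 0.00, 15.78, 45.56, 38.33, 32.11, 26.89, 52.67, 28.44, 15.22, 0.00 m³/s; ΣQ_DR = 255.0 m³/s.
V = ΣQ_DR · Δt = 255.0 × 3600 s = 9.180 × 10^5 m³.
Over A = 52.2 km², depth = V / A = 17.6 mm.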